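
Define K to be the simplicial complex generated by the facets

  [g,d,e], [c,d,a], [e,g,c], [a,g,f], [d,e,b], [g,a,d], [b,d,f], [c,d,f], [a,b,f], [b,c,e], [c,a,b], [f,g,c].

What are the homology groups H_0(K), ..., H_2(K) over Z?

Order the vertices as a < b < c < d < e < f < g. Listing each simplex with vertices in this order, K has dimension 2 with simplices:

  0-simplices (7): a, b, c, d, e, f, g
  1-simplices (18): ab, ac, ad, af, ag, bc, bd, be, bf, cd, ce, cf, cg, de, df, dg, eg, fg
  2-simplices (12): abc, abf, acd, adg, afg, bce, bde, bdf, cdf, ceg, cfg, deg

so the chain groups are C_0 ≅ Z^7, C_1 ≅ Z^18, C_2 ≅ Z^12.

∂_1: C_1 → C_0 maps an edge to its endpoints' difference, ∂[p,q] = q − p. For instance
  ∂ab = b − a.
The 7×18 boundary matrix has rank 6 and Smith normal form diag(1,1,1,1,1,1).

Boundary ∂_2: C_2 → C_1 maps a triangle to the signed sum of its edges. For instance
  ∂bde = de − be + bd,
  ∂abf = bf − af + ab.
The 18×12 boundary matrix has rank 12 and Smith normal form diag(1,1,1,1,1,1,1,1,1,1,1,2).

From H_k ≅ ker(∂_k) / im(∂_{k+1}) we obtain:

  H_0: rank C_0 − rank ∂_1 = 7 − 6 = 1, and the invariant factors of ∂_1 are all 1, so H_0 = Z.
  H_1: rank ker ∂_1 − rank ∂_2 = (18 − 6) − 12 = 0, and ∂_2 has invariant factor 2 > 1, so H_1 = Z/2Z.
  H_2: rank ker ∂_2 − rank ∂_3 = (12 − 12) − 0 = 0, and there is no ∂_3, so H_2 = 0.

As a check, the Euler characteristic is 7 − 18 + 12 = 1, which agrees with 1 − 0 + 0 = 1.

H_0 ≅ Z,  H_1 ≅ Z/2Z,  H_2 = 0.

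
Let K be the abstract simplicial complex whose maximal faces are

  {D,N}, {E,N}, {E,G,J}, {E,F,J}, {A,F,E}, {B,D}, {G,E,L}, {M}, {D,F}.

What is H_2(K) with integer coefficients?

H_2 = 0.

Take the total order A < B < D < E < F < G < J < L < M < N on the vertex set. Then K (dimension 2) consists of the simplices:

  0-simplices (10): A, B, D, E, F, G, J, L, M, N
  1-simplices (13): AE, AF, BD, DF, DN, EF, EG, EJ, EL, EN, FJ, GJ, GL
  2-simplices (4): AEF, EFJ, EGJ, EGL

so the chain groups are C_0 ≅ Z^10, C_1 ≅ Z^13, C_2 ≅ Z^4.

The boundary map ∂_1: C_1 → C_0 is given by ∂[p,q] = [q] − [p]. For instance
  ∂FJ = J − F.
The resulting 10×13 matrix has rank 8, and its Smith normal form has invariant factors (1,1,1,1,1,1,1,1).

∂_2: C_2 → C_1 acts by ∂[p,q,r] = [q,r] − [p,r] + [p,q]. For instance
  ∂EGJ = GJ − EJ + EG,
  ∂AEF = EF − AF + AE.
This gives a 13×4 integer matrix of rank 4; reducing to Smith normal form yields diagonal entries (1,1,1,1).

From H_k ≅ ker(∂_k) / im(∂_{k+1}) we obtain:

  H_2: rank ker ∂_2 − rank ∂_3 = (4 − 4) − 0 = 0, and there is no ∂_3, so H_2 = 0.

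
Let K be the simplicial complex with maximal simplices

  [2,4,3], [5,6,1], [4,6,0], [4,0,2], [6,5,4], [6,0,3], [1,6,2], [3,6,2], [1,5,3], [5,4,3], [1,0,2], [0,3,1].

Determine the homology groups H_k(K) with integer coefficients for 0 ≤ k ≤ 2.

Order the vertices as 0 < 1 < 2 < 3 < 4 < 5 < 6. Listing each simplex with vertices in this order, K has dimension 2 with simplices:

  0-simplices (7): [0], [1], [2], [3], [4], [5], [6]
  1-simplices (18): [0,1], [0,2], [0,3], [0,4], [0,6], [1,2], [1,3], [1,5], [1,6], [2,3], [2,4], [2,6], [3,4], [3,5], [3,6], [4,5], [4,6], [5,6]
  2-simplices (12): [0,1,2], [0,1,3], [0,2,4], [0,3,6], [0,4,6], [1,2,6], [1,3,5], [1,5,6], [2,3,4], [2,3,6], [3,4,5], [4,5,6]

so the chain groups are C_0 ≅ Z^7, C_1 ≅ Z^18, C_2 ≅ Z^12.

The boundary map ∂_1: C_1 → C_0 sends each edge [p,q] (with p < q) to q − p. For instance
  ∂[3,6] = [6] − [3].
As a 7×18 matrix over Z this has rank 6, with invariant factors (1,1,1,1,1,1).

Boundary ∂_2: C_2 → C_1 maps a triangle to the signed sum of its edges. For instance
  ∂[2,3,4] = [3,4] − [2,4] + [2,3],
  ∂[1,2,6] = [2,6] − [1,6] + [1,2].
This gives a 18×12 integer matrix of rank 12; reducing to Smith normal form yields diagonal entries (1,1,1,1,1,1,1,1,1,1,1,2).

Computing H_k = (kernel of ∂_k) / (image of ∂_{k+1}):

  H_0: rank C_0 − rank ∂_1 = 7 − 6 = 1, and the invariant factors of ∂_1 are all 1, so H_0 = Z.
  H_1: rank ker ∂_1 − rank ∂_2 = (18 − 6) − 12 = 0, and ∂_2 has invariant factor 2 > 1, so H_1 = Z/2Z.
  H_2: rank ker ∂_2 − rank ∂_3 = (12 − 12) − 0 = 0, and there is no ∂_3, so H_2 = 0.

As a check, the Euler characteristic is 7 − 18 + 12 = 1, which agrees with 1 − 0 + 0 = 1.

H_0 ≅ Z,  H_1 ≅ Z/2Z,  H_2 = 0.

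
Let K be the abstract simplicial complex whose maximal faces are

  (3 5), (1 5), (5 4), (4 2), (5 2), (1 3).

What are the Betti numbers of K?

Fix the vertex order 1 < 2 < 3 < 4 < 5 and write every simplex with vertices in increasing order. Then dim K = 1 and the simplices of K are:

  0-simplices (5): [1], [2], [3], [4], [5]
  1-simplices (6): [1,3], [1,5], [2,4], [2,5], [3,5], [4,5]

Hence C_0 ≅ Z^5, C_1 ≅ Z^6.

∂_1: C_1 → C_0 sends each edge [p,q] (with p < q) to q − p.
As a 5×6 matrix over Z this has rank 4, with invariant factors (1,1,1,1).

Reading off H_k = ker ∂_k / im ∂_{k+1}:

  H_0: rank C_0 − rank ∂_1 = 5 − 4 = 1, and the invariant factors of ∂_1 are all 1, so H_0 = Z.
  H_1: rank ker ∂_1 − rank ∂_2 = (6 − 4) − 0 = 2, and there is no ∂_2, so H_1 = Z^2.

As a check, the Euler characteristic is 5 − 6 = -1, which agrees with 1 − 2 = -1.

Hence the Betti numbers are b_0 = 1, b_1 = 2.

b_0 = 1, b_1 = 2.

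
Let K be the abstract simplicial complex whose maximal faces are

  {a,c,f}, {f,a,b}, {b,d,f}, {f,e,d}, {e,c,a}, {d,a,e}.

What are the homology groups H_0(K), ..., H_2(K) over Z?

Take the total order a < b < c < d < e < f on the vertex set. Then K (dimension 2) consists of the simplices:

  0-simplices (6): a, b, c, d, e, f
  1-simplices (12): ab, ac, ad, ae, af, bd, bf, ce, cf, de, df, ef
  2-simplices (6): abf, ace, acf, ade, bdf, def

giving chain groups C_0 ≅ Z^6, C_1 ≅ Z^12, C_2 ≅ Z^6.

The boundary map ∂_1: C_1 → C_0 sends each edge [p,q] (with p < q) to q − p. For instance
  ∂ae = e − a.
This gives a 6×12 integer matrix of rank 5; reducing to Smith normal form yields diagonal entries (1,1,1,1,1).

Boundary ∂_2: C_2 → C_1 maps a triangle to the signed sum of its edges. For instance
  ∂ace = ce − ae + ac,
  ∂def = ef − df + de.
This gives a 12×6 integer matrix of rank 6; reducing to Smith normal form yields diagonal entries (1,1,1,1,1,1).

From H_k ≅ ker(∂_k) / im(∂_{k+1}) we obtain:

  H_0: rank C_0 − rank ∂_1 = 6 − 5 = 1, and the invariant factors of ∂_1 are all 1, so H_0 = Z.
  H_1: rank ker ∂_1 − rank ∂_2 = (12 − 5) − 6 = 1, and the invariant factors of ∂_2 are all 1, so H_1 = Z.
  H_2: rank ker ∂_2 − rank ∂_3 = (6 − 6) − 0 = 0, and there is no ∂_3, so H_2 = 0.

As a check, the Euler characteristic is 6 − 12 + 6 = 0, which agrees with 1 − 1 + 0 = 0.

H_0 ≅ Z,  H_1 ≅ Z,  H_2 = 0.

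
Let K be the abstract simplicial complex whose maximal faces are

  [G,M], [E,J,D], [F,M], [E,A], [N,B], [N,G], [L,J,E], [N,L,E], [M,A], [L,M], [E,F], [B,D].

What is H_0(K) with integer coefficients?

H_0 ≅ Z.

Order the vertices as A < B < D < E < F < G < J < L < M < N. Listing each simplex with vertices in this order, K has dimension 2 with simplices:

  0-simplices (10): A, B, D, E, F, G, J, L, M, N
  1-simplices (16): AE, AM, BD, BN, DE, DJ, EF, EJ, EL, EN, FM, GM, GN, JL, LM, LN
  2-simplices (3): DEJ, EJL, ELN

so the chain groups are C_0 ≅ Z^10, C_1 ≅ Z^16, C_2 ≅ Z^3.

∂_1: C_1 → C_0 is given by ∂[p,q] = [q] − [p]. For instance
  ∂BD = D − B.
As a 10×16 matrix over Z this has rank 9, with invariant factors (1,1,1,1,1,1,1,1,1).

The boundary map ∂_2: C_2 → C_1 acts by ∂[p,q,r] = [q,r] − [p,r] + [p,q]. For instance
  ∂DEJ = EJ − DJ + DE,
  ∂EJL = JL − EL + EJ.
The 16×3 boundary matrix has rank 3 and Smith normal form diag(1,1,1).

Reading off H_k = ker ∂_k / im ∂_{k+1}:

  H_0: rank C_0 − rank ∂_1 = 10 − 9 = 1, and the invariant factors of ∂_1 are all 1, so H_0 = Z.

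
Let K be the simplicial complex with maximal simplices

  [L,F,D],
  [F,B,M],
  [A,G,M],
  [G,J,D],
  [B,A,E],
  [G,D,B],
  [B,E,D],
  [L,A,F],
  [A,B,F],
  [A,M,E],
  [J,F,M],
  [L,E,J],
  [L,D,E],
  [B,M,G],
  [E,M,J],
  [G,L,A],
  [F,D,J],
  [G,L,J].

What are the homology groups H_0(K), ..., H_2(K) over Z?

H_0 = Z,  H_1 = Z ⊕ Z/2,  H_2 = 0.

K has 9 vertices, 27 edges, 18 triangles.
rank ∂_0 = 0, rank ∂_1 = 8 ⇒ b_0 = 9 − 0 − 8 = 1; all invariant factors of ∂_1 are 1 so no torsion. So H_0 = Z.
rank ∂_1 = 8, rank ∂_2 = 18 ⇒ b_1 = 27 − 8 − 18 = 1; ∂_2 has invariant factor(s) [2] giving torsion. So H_1 = Z ⊕ Z/2.
rank ∂_2 = 18, rank ∂_3 = 0 ⇒ b_2 = 18 − 18 − 0 = 0. So H_2 = 0.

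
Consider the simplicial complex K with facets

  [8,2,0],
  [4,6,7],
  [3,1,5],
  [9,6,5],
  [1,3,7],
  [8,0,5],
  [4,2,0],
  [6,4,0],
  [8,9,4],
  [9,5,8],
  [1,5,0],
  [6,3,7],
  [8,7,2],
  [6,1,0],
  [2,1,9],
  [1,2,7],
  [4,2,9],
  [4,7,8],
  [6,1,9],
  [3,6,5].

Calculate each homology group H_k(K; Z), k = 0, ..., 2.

Take the total order 0 < 1 < 2 < 3 < 4 < 5 < 6 < 7 < 8 < 9 on the vertex set. Then K (dimension 2) consists of the simplices:

  0-simplices (10): [0], [1], [2], [3], [4], [5], [6], [7], [8], [9]
  1-simplices (30): (30 of them)
  2-simplices (20): (20 of them)

so the chain groups are C_0 ≅ Z^10, C_1 ≅ Z^30, C_2 ≅ Z^20.

The boundary map ∂_1: C_1 → C_0 is given by ∂[p,q] = [q] − [p].
As a 10×30 matrix over Z this has rank 9, with invariant factors (1,1,1,1,1,1,1,1,1).

∂_2: C_2 → C_1 maps a triangle to the signed sum of its edges. For instance
  ∂[3,6,7] = [6,7] − [3,7] + [3,6],
  ∂[1,3,5] = [3,5] − [1,5] + [1,3].
This gives a 30×20 integer matrix of rank 20; reducing to Smith normal form yields diagonal entries (1,1,1,1,1,1,1,1,1,1,1,1,1,1,1,1,1,1,1,2).

Now H_k = ker ∂_k / im ∂_{k+1}, so:

  H_0: rank C_0 − rank ∂_1 = 10 − 9 = 1, and the invariant factors of ∂_1 are all 1, so H_0 = Z.
  H_1: rank ker ∂_1 − rank ∂_2 = (30 − 9) − 20 = 1, and ∂_2 has invariant factor 2 > 1, so H_1 = Z × Z/2.
  H_2: rank ker ∂_2 − rank ∂_3 = (20 − 20) − 0 = 0, and there is no ∂_3, so H_2 = 0.

H_0 = Z,  H_1 = Z × Z/2,  H_2 = 0.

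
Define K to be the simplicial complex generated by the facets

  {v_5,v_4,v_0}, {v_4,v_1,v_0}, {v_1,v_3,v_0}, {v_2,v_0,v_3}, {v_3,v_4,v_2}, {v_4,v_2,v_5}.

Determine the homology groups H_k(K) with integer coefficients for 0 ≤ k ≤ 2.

Fix the vertex order v_0 < v_1 < v_2 < v_3 < v_4 < v_5 and write every simplex with vertices in increasing order. Then dim K = 2 and the simplices of K are:

  0-simplices (6): [v_0], [v_1], [v_2], [v_3], [v_4], [v_5]
  1-simplices (12): [v_0,v_1], [v_0,v_2], [v_0,v_3], [v_0,v_4], [v_0,v_5], [v_1,v_3], [v_1,v_4], [v_2,v_3], [v_2,v_4], [v_2,v_5], [v_3,v_4], [v_4,v_5]
  2-simplices (6): [v_0,v_1,v_3], [v_0,v_1,v_4], [v_0,v_2,v_3], [v_0,v_4,v_5], [v_2,v_3,v_4], [v_2,v_4,v_5]

giving chain groups C_0 ≅ Z^6, C_1 ≅ Z^12, C_2 ≅ Z^6.

Boundary ∂_1: C_1 → C_0 sends each edge [p,q] (with p < q) to q − p.
The 6×12 boundary matrix has rank 5 and Smith normal form diag(1,1,1,1,1).

The boundary map ∂_2: C_2 → C_1 maps a triangle to the signed sum of its edges. For instance
  ∂[v_0,v_1,v_4] = [v_1,v_4] − [v_0,v_4] + [v_0,v_1],
  ∂[v_0,v_1,v_3] = [v_1,v_3] − [v_0,v_3] + [v_0,v_1].
The resulting 12×6 matrix has rank 6, and its Smith normal form has invariant factors (1,1,1,1,1,1).

Now H_k = ker ∂_k / im ∂_{k+1}, so:

  H_0: rank C_0 − rank ∂_1 = 6 − 5 = 1, and the invariant factors of ∂_1 are all 1, so H_0 = Z.
  H_1: rank ker ∂_1 − rank ∂_2 = (12 − 5) − 6 = 1, and the invariant factors of ∂_2 are all 1, so H_1 = Z.
  H_2: rank ker ∂_2 − rank ∂_3 = (6 − 6) − 0 = 0, and there is no ∂_3, so H_2 = 0.

H_0 ≅ Z,  H_1 ≅ Z,  H_2 = 0.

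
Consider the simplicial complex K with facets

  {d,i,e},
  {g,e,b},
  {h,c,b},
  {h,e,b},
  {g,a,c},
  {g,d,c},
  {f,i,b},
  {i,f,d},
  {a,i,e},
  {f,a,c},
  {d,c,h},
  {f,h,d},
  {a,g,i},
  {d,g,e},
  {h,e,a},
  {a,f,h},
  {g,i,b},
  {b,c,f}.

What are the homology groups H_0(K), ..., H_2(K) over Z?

Fix the vertex order a < b < c < d < e < f < g < h < i and write every simplex with vertices in increasing order. Then dim K = 2 and the simplices of K are:

  0-simplices (9): a, b, c, d, e, f, g, h, i
  1-simplices (27): ac, ae, af, ag, ah, ai, bc, be, bf, bg, bh, bi, cd, cf, cg, ch, de, df, dg, dh, di, eg, eh, ei, fh, fi, gi
  2-simplices (18): acf, acg, aeh, aei, afh, agi, bcf, bch, beg, beh, bfi, bgi, cdg, cdh, deg, dei, dfh, dfi

so the chain groups are C_0 ≅ Z^9, C_1 ≅ Z^27, C_2 ≅ Z^18.

The boundary map ∂_1: C_1 → C_0 maps an edge to its endpoints' difference, ∂[p,q] = q − p.
As a 9×27 matrix over Z this has rank 8, with invariant factors (1,1,1,1,1,1,1,1).

∂_2: C_2 → C_1 maps a triangle to the signed sum of its edges. For instance
  ∂afh = fh − ah + af,
  ∂bgi = gi − bi + bg.
This gives a 27×18 integer matrix of rank 18; reducing to Smith normal form yields diagonal entries (1,1,1,1,1,1,1,1,1,1,1,1,1,1,1,1,1,2).

Reading off H_k = ker ∂_k / im ∂_{k+1}:

  H_0: rank C_0 − rank ∂_1 = 9 − 8 = 1, and the invariant factors of ∂_1 are all 1, so H_0 = Z.
  H_1: rank ker ∂_1 − rank ∂_2 = (27 − 8) − 18 = 1, and ∂_2 has invariant factor 2 > 1, so H_1 = Z ⊕ Z/2.
  H_2: rank ker ∂_2 − rank ∂_3 = (18 − 18) − 0 = 0, and there is no ∂_3, so H_2 = 0.

H_0 = Z,  H_1 = Z ⊕ Z/2,  H_2 = 0.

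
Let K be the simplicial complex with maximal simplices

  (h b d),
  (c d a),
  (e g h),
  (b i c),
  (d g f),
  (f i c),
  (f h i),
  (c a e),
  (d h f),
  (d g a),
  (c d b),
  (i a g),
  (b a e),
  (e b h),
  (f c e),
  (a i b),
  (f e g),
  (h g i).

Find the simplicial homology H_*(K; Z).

H_0 = Z,  H_1 = Z × Z/2,  H_2 = 0.

Order the vertices as a < b < c < d < e < f < g < h < i. Listing each simplex with vertices in this order, K has dimension 2 with simplices:

  0-simplices (9): a, b, c, d, e, f, g, h, i
  1-simplices (27): ab, ac, ad, ae, ag, ai, bc, bd, be, bh, bi, cd, ce, cf, ci, df, dg, dh, ef, eg, eh, fg, fh, fi, gh, gi, hi
  2-simplices (18): abe, abi, acd, ace, adg, agi, bcd, bci, bdh, beh, cef, cfi, dfg, dfh, efg, egh, fhi, ghi

so the chain groups are C_0 ≅ Z^9, C_1 ≅ Z^27, C_2 ≅ Z^18.

∂_1: C_1 → C_0 sends each edge [p,q] (with p < q) to q − p.
As a 9×27 matrix over Z this has rank 8, with invariant factors (1,1,1,1,1,1,1,1).

∂_2: C_2 → C_1 sends each 2-simplex [p,q,r] to [q,r] − [p,r] + [p,q]. For instance
  ∂agi = gi − ai + ag,
  ∂beh = eh − bh + be.
This gives a 27×18 integer matrix of rank 18; reducing to Smith normal form yields diagonal entries (1,1,1,1,1,1,1,1,1,1,1,1,1,1,1,1,1,2).

From H_k ≅ ker(∂_k) / im(∂_{k+1}) we obtain:

  H_0: rank C_0 − rank ∂_1 = 9 − 8 = 1, and the invariant factors of ∂_1 are all 1, so H_0 = Z.
  H_1: rank ker ∂_1 − rank ∂_2 = (27 − 8) − 18 = 1, and ∂_2 has invariant factor 2 > 1, so H_1 = Z × Z/2.
  H_2: rank ker ∂_2 − rank ∂_3 = (18 − 18) − 0 = 0, and there is no ∂_3, so H_2 = 0.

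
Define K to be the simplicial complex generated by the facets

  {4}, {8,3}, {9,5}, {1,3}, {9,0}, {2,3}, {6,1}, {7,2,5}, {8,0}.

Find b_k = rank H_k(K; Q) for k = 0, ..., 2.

Fix the vertex order 0 < 1 < 2 < 3 < 4 < 5 < 6 < 7 < 8 < 9 and write every simplex with vertices in increasing order. Then dim K = 2 and the simplices of K are:

  0-simplices (10): [0], [1], [2], [3], [4], [5], [6], [7], [8], [9]
  1-simplices (10): [0,8], [0,9], [1,3], [1,6], [2,3], [2,5], [2,7], [3,8], [5,7], [5,9]
  2-simplices (1): [2,5,7]

Hence C_0 ≅ Z^10, C_1 ≅ Z^10, C_2 ≅ Z^1.

The boundary map ∂_1: C_1 → C_0 is given by ∂[p,q] = [q] − [p].
This gives a 10×10 integer matrix of rank 8; reducing to Smith normal form yields diagonal entries (1,1,1,1,1,1,1,1).

The boundary map ∂_2: C_2 → C_1 sends each 2-simplex [p,q,r] to [q,r] − [p,r] + [p,q]. For instance
  ∂[2,5,7] = [5,7] − [2,7] + [2,5].
The 10×1 boundary matrix has rank 1 and Smith normal form diag(1).

Now H_k = ker ∂_k / im ∂_{k+1}, so:

  H_0: rank C_0 − rank ∂_1 = 10 − 8 = 2, and the invariant factors of ∂_1 are all 1, so H_0 = Z^2.
  H_1: rank ker ∂_1 − rank ∂_2 = (10 − 8) − 1 = 1, and the invariant factors of ∂_2 are all 1, so H_1 = Z.
  H_2: rank ker ∂_2 − rank ∂_3 = (1 − 1) − 0 = 0, and there is no ∂_3, so H_2 = 0.

As a check, the Euler characteristic is 10 − 10 + 1 = 1, which agrees with 2 − 1 + 0 = 1.

Hence the Betti numbers are b_0 = 2, b_1 = 1, b_2 = 0.

b_0 = 2, b_1 = 1, b_2 = 0.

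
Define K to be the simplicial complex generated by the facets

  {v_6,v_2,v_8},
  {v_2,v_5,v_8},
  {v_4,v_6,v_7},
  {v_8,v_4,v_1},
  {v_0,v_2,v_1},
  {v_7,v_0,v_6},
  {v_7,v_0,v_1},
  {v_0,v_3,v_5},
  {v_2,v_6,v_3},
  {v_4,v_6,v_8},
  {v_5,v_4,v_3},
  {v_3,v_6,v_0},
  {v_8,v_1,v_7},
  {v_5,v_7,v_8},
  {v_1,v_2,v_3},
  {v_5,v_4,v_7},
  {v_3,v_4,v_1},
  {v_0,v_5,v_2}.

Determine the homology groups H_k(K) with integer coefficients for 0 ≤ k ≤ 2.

H_0 ≅ Z,  H_1 ≅ Z ⊕ Z/2Z,  H_2 = 0.

Take the total order v_0 < v_1 < v_2 < v_3 < v_4 < v_5 < v_6 < v_7 < v_8 on the vertex set. Then K (dimension 2) consists of the simplices:

  0-simplices (9): [v_0], [v_1], [v_2], [v_3], [v_4], [v_5], [v_6], [v_7], [v_8]
  1-simplices (27): (27 of them)
  2-simplices (18): (18 of them)

giving chain groups C_0 ≅ Z^9, C_1 ≅ Z^27, C_2 ≅ Z^18.

The boundary map ∂_1: C_1 → C_0 is given by ∂[p,q] = [q] − [p].
As a 9×27 matrix over Z this has rank 8, with invariant factors (1,1,1,1,1,1,1,1).

The boundary map ∂_2: C_2 → C_1 acts by ∂[p,q,r] = [q,r] − [p,r] + [p,q]. For instance
  ∂[v_0,v_1,v_7] = [v_1,v_7] − [v_0,v_7] + [v_0,v_1],
  ∂[v_2,v_5,v_8] = [v_5,v_8] − [v_2,v_8] + [v_2,v_5].
This gives a 27×18 integer matrix of rank 18; reducing to Smith normal form yields diagonal entries (1,1,1,1,1,1,1,1,1,1,1,1,1,1,1,1,1,2).

Computing H_k = (kernel of ∂_k) / (image of ∂_{k+1}):

  H_0: rank C_0 − rank ∂_1 = 9 − 8 = 1, and the invariant factors of ∂_1 are all 1, so H_0 ≅ Z.
  H_1: rank ker ∂_1 − rank ∂_2 = (27 − 8) − 18 = 1, and ∂_2 has invariant factor 2 > 1, so H_1 ≅ Z ⊕ Z/2Z.
  H_2: rank ker ∂_2 − rank ∂_3 = (18 − 18) − 0 = 0, and there is no ∂_3, so H_2 ≅ 0.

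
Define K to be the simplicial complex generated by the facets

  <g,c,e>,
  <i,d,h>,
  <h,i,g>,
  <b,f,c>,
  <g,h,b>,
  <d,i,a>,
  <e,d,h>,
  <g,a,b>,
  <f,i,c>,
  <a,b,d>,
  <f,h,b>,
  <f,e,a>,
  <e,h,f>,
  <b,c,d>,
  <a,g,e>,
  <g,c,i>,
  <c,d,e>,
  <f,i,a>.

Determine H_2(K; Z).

Order the vertices as a < b < c < d < e < f < g < h < i. Listing each simplex with vertices in this order, K has dimension 2 with simplices:

  0-simplices (9): a, b, c, d, e, f, g, h, i
  1-simplices (27): ab, ad, ae, af, ag, ai, bc, bd, bf, bg, bh, cd, ce, cf, cg, ci, de, dh, di, ef, eg, eh, fh, fi, gh, gi, hi
  2-simplices (18): abd, abg, adi, aef, aeg, afi, bcd, bcf, bfh, bgh, cde, ceg, cfi, cgi, deh, dhi, efh, ghi

Hence C_0 ≅ Z^9, C_1 ≅ Z^27, C_2 ≅ Z^18.

Boundary ∂_1: C_1 → C_0 sends each edge [p,q] (with p < q) to q − p.
This gives a 9×27 integer matrix of rank 8; reducing to Smith normal form yields diagonal entries (1,1,1,1,1,1,1,1).

The boundary map ∂_2: C_2 → C_1 maps a triangle to the signed sum of its edges. For instance
  ∂abd = bd − ad + ab,
  ∂cde = de − ce + cd.
As a 27×18 matrix over Z this has rank 17, with invariant factors (1,1,1,1,1,1,1,1,1,1,1,1,1,1,1,1,1).

From H_k ≅ ker(∂_k) / im(∂_{k+1}) we obtain:

  H_2: rank ker ∂_2 − rank ∂_3 = (18 − 17) − 0 = 1, and there is no ∂_3, so H_2 = Z.

H_2 ≅ Z.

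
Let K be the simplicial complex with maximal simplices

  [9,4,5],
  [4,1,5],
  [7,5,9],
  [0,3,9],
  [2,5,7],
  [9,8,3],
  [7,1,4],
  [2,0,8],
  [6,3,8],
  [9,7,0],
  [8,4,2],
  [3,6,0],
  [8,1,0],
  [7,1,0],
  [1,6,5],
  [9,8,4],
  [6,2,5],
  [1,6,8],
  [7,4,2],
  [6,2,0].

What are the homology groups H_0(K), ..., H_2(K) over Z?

Order the vertices as 0 < 1 < 2 < 3 < 4 < 5 < 6 < 7 < 8 < 9. Listing each simplex with vertices in this order, K has dimension 2 with simplices:

  0-simplices (10): [0], [1], [2], [3], [4], [5], [6], [7], [8], [9]
  1-simplices (30): (30 of them)
  2-simplices (20): (20 of them)

Hence C_0 ≅ Z^10, C_1 ≅ Z^30, C_2 ≅ Z^20.

Boundary ∂_1: C_1 → C_0 sends each edge [p,q] (with p < q) to q − p. For instance
  ∂[2,4] = [4] − [2].
The resulting 10×30 matrix has rank 9, and its Smith normal form has invariant factors (1,1,1,1,1,1,1,1,1).

∂_2: C_2 → C_1 acts by ∂[p,q,r] = [q,r] − [p,r] + [p,q]. For instance
  ∂[0,2,6] = [2,6] − [0,6] + [0,2],
  ∂[3,8,9] = [8,9] − [3,9] + [3,8].
The resulting 30×20 matrix has rank 20, and its Smith normal form has invariant factors (1,1,1,1,1,1,1,1,1,1,1,1,1,1,1,1,1,1,1,2).

Reading off H_k = ker ∂_k / im ∂_{k+1}:

  H_0: rank C_0 − rank ∂_1 = 10 − 9 = 1, and the invariant factors of ∂_1 are all 1, so H_0 = Z.
  H_1: rank ker ∂_1 − rank ∂_2 = (30 − 9) − 20 = 1, and ∂_2 has invariant factor 2 > 1, so H_1 = Z ⊕ Z/2.
  H_2: rank ker ∂_2 − rank ∂_3 = (20 − 20) − 0 = 0, and there is no ∂_3, so H_2 = 0.

(K is a triangulation of the Klein bottle.)

H_0 ≅ Z,  H_1 ≅ Z ⊕ Z/2,  H_2 = 0.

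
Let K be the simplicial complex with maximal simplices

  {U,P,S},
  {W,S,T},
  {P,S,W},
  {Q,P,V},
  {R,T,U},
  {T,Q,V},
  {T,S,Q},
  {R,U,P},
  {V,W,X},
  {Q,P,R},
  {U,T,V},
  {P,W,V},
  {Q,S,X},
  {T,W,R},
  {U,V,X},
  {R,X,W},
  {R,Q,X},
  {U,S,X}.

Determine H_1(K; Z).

H_1 ≅ Z^2.

Fix the vertex order P < Q < R < S < T < U < V < W < X and write every simplex with vertices in increasing order. Then dim K = 2 and the simplices of K are:

  0-simplices (9): P, Q, R, S, T, U, V, W, X
  1-simplices (27): PQ, PR, PS, PU, PV, PW, QR, QS, QT, QV, QX, RT, RU, RW, RX, ST, SU, SW, SX, TU, TV, TW, UV, UX, VW, VX, WX
  2-simplices (18): PQR, PQV, PRU, PSU, PSW, PVW, QRX, QST, QSX, QTV, RTU, RTW, RWX, STW, SUX, TUV, UVX, VWX

Hence C_0 ≅ Z^9, C_1 ≅ Z^27, C_2 ≅ Z^18.

∂_1: C_1 → C_0 sends each edge [p,q] (with p < q) to q − p. For instance
  ∂UX = X − U.
This gives a 9×27 integer matrix of rank 8; reducing to Smith normal form yields diagonal entries (1,1,1,1,1,1,1,1).

Boundary ∂_2: C_2 → C_1 sends each 2-simplex [p,q,r] to [q,r] − [p,r] + [p,q]. For instance
  ∂RWX = WX − RX + RW,
  ∂QSX = SX − QX + QS.
The 27×18 boundary matrix has rank 17 and Smith normal form diag(1,1,1,1,1,1,1,1,1,1,1,1,1,1,1,1,1).

From H_k ≅ ker(∂_k) / im(∂_{k+1}) we obtain:

  H_1: rank ker ∂_1 − rank ∂_2 = (27 − 8) − 17 = 2, and the invariant factors of ∂_2 are all 1, so H_1 ≅ Z^2.

(K is a triangulation of the torus T^2.)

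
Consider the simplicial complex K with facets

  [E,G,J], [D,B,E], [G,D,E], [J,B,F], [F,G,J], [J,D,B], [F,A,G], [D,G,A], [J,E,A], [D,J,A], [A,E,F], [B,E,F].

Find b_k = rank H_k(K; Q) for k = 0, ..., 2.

K has 7 vertices, 18 edges, 12 triangles.
rank ∂_0 = 0, rank ∂_1 = 6 ⇒ b_0 = 7 − 0 − 6 = 1; all invariant factors of ∂_1 are 1 so no torsion. So H_0 = Z.
rank ∂_1 = 6, rank ∂_2 = 12 ⇒ b_1 = 18 − 6 − 12 = 0; ∂_2 has invariant factor(s) [2] giving torsion. So H_1 = Z/2Z.
rank ∂_2 = 12, rank ∂_3 = 0 ⇒ b_2 = 12 − 12 − 0 = 0. So H_2 = 0.

b_0 = 1, b_1 = 0, b_2 = 0.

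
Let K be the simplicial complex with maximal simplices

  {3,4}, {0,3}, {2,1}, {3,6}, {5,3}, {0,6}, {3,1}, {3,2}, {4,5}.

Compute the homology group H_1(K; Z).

Order the vertices as 0 < 1 < 2 < 3 < 4 < 5 < 6. Listing each simplex with vertices in this order, K has dimension 1 with simplices:

  0-simplices (7): [0], [1], [2], [3], [4], [5], [6]
  1-simplices (9): [0,3], [0,6], [1,2], [1,3], [2,3], [3,4], [3,5], [3,6], [4,5]

Hence C_0 ≅ Z^7, C_1 ≅ Z^9.

∂_1: C_1 → C_0 is given by ∂[p,q] = [q] − [p]. For instance
  ∂[3,6] = [6] − [3].
As a 7×9 matrix over Z this has rank 6, with invariant factors (1,1,1,1,1,1).

Reading off H_k = ker ∂_k / im ∂_{k+1}:

  H_1: rank ker ∂_1 − rank ∂_2 = (9 − 6) − 0 = 3, and there is no ∂_2, so H_1 ≅ Z^3.

H_1 ≅ Z^3.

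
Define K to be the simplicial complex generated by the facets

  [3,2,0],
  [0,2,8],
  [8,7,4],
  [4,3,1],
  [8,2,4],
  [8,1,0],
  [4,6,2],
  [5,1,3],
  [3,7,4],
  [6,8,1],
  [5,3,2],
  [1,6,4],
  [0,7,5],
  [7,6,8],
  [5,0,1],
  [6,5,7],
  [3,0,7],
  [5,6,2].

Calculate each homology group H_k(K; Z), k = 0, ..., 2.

Take the total order 0 < 1 < 2 < 3 < 4 < 5 < 6 < 7 < 8 on the vertex set. Then K (dimension 2) consists of the simplices:

  0-simplices (9): [0], [1], [2], [3], [4], [5], [6], [7], [8]
  1-simplices (27): (27 of them)
  2-simplices (18): [0,1,5], [0,1,8], [0,2,3], [0,2,8], [0,3,7], [0,5,7], [1,3,4], [1,3,5], [1,4,6], [1,6,8], [2,3,5], [2,4,6], [2,4,8], [2,5,6], [3,4,7], [4,7,8], [5,6,7], [6,7,8]

giving chain groups C_0 ≅ Z^9, C_1 ≅ Z^27, C_2 ≅ Z^18.

The boundary map ∂_1: C_1 → C_0 maps an edge to its endpoints' difference, ∂[p,q] = q − p. For instance
  ∂[1,8] = [8] − [1].
As a 9×27 matrix over Z this has rank 8, with invariant factors (1,1,1,1,1,1,1,1).

The boundary map ∂_2: C_2 → C_1 acts by ∂[p,q,r] = [q,r] − [p,r] + [p,q]. For instance
  ∂[0,1,8] = [1,8] − [0,8] + [0,1],
  ∂[1,3,4] = [3,4] − [1,4] + [1,3].
The resulting 27×18 matrix has rank 18, and its Smith normal form has invariant factors (1,1,1,1,1,1,1,1,1,1,1,1,1,1,1,1,1,2).

From H_k ≅ ker(∂_k) / im(∂_{k+1}) we obtain:

  H_0: rank C_0 − rank ∂_1 = 9 − 8 = 1, and the invariant factors of ∂_1 are all 1, so H_0 = Z.
  H_1: rank ker ∂_1 − rank ∂_2 = (27 − 8) − 18 = 1, and ∂_2 has invariant factor 2 > 1, so H_1 = Z ⊕ Z_2.
  H_2: rank ker ∂_2 − rank ∂_3 = (18 − 18) − 0 = 0, and there is no ∂_3, so H_2 = 0.

H_0 ≅ Z,  H_1 ≅ Z ⊕ Z_2,  H_2 = 0.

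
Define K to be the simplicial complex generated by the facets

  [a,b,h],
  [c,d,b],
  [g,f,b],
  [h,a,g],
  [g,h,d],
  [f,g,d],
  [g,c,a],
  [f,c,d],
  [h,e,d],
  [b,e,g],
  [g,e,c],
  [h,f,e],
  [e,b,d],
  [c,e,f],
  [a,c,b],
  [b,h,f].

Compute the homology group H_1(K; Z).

Order the vertices as a < b < c < d < e < f < g < h. Listing each simplex with vertices in this order, K has dimension 2 with simplices:

  0-simplices (8): a, b, c, d, e, f, g, h
  1-simplices (24): ab, ac, ag, ah, bc, bd, be, bf, bg, bh, cd, ce, cf, cg, de, df, dg, dh, ef, eg, eh, fg, fh, gh
  2-simplices (16): abc, abh, acg, agh, bcd, bde, beg, bfg, bfh, cdf, cef, ceg, deh, dfg, dgh, efh

so the chain groups are C_0 ≅ Z^8, C_1 ≅ Z^24, C_2 ≅ Z^16.

∂_1: C_1 → C_0 is given by ∂[p,q] = [q] − [p]. For instance
  ∂df = f − d.
This gives a 8×24 integer matrix of rank 7; reducing to Smith normal form yields diagonal entries (1,1,1,1,1,1,1).

The boundary map ∂_2: C_2 → C_1 sends each 2-simplex [p,q,r] to [q,r] − [p,r] + [p,q]. For instance
  ∂deh = eh − dh + de,
  ∂acg = cg − ag + ac.
As a 24×16 matrix over Z this has rank 15, with invariant factors (1,1,1,1,1,1,1,1,1,1,1,1,1,1,1).

From H_k ≅ ker(∂_k) / im(∂_{k+1}) we obtain:

  H_1: rank ker ∂_1 − rank ∂_2 = (24 − 7) − 15 = 2, and the invariant factors of ∂_2 are all 1, so H_1 ≅ Z^2.

H_1 ≅ Z^2.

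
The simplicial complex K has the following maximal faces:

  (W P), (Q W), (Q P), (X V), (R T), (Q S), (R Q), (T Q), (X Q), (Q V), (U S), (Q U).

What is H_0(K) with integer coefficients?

H_0 ≅ Z.

K has 9 vertices, 12 edges.
rank ∂_0 = 0, rank ∂_1 = 8 ⇒ b_0 = 9 − 0 − 8 = 1; all invariant factors of ∂_1 are 1 so no torsion. So H_0 ≅ Z.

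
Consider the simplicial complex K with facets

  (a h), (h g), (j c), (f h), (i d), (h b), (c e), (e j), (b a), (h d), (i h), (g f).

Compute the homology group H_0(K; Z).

H_0 ≅ Z^2.

We work with the vertex ordering a < b < c < d < e < f < g < h < i < j. The simplices of K, each written with vertices in increasing order, are:

  0-simplices (10): a, b, c, d, e, f, g, h, i, j
  1-simplices (12): ab, ah, bh, ce, cj, dh, di, ej, fg, fh, gh, hi

giving chain groups C_0 ≅ Z^10, C_1 ≅ Z^12.

∂_1: C_1 → C_0 maps an edge to its endpoints' difference, ∂[p,q] = q − p.
As a 10×12 matrix over Z this has rank 8, with invariant factors (1,1,1,1,1,1,1,1).

Now H_k = ker ∂_k / im ∂_{k+1}, so:

  H_0: rank C_0 − rank ∂_1 = 10 − 8 = 2, and the invariant factors of ∂_1 are all 1, so H_0 = Z^2.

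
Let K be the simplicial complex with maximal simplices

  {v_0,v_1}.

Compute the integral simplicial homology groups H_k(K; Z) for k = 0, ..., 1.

H_0 = Z,  H_1 = 0.

Fix the vertex order v_0 < v_1 and write every simplex with vertices in increasing order. Then dim K = 1 and the simplices of K are:

  0-simplices (2): [v_0], [v_1]
  1-simplices (1): [v_0,v_1]

Hence C_0 ≅ Z^2, C_1 ≅ Z^1.

Boundary ∂_1: C_1 → C_0 maps an edge to its endpoints' difference, ∂[p,q] = q − p. For instance
  ∂[v_0,v_1] = [v_1] − [v_0].
This gives a 2×1 integer matrix of rank 1; reducing to Smith normal form yields diagonal entries (1).

Computing H_k = (kernel of ∂_k) / (image of ∂_{k+1}):

  H_0: rank C_0 − rank ∂_1 = 2 − 1 = 1, and the invariant factors of ∂_1 are all 1, so H_0 = Z.
  H_1: rank ker ∂_1 − rank ∂_2 = (1 − 1) − 0 = 0, and there is no ∂_2, so H_1 = 0.

As a check, the Euler characteristic is 2 − 1 = 1, which agrees with 1 − 0 = 1.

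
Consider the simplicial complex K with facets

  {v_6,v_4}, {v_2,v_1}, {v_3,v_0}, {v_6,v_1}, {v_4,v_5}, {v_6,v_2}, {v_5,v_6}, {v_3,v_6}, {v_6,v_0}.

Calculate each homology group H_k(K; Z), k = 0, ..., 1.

Take the total order v_0 < v_1 < v_2 < v_3 < v_4 < v_5 < v_6 on the vertex set. Then K (dimension 1) consists of the simplices:

  0-simplices (7): [v_0], [v_1], [v_2], [v_3], [v_4], [v_5], [v_6]
  1-simplices (9): [v_0,v_3], [v_0,v_6], [v_1,v_2], [v_1,v_6], [v_2,v_6], [v_3,v_6], [v_4,v_5], [v_4,v_6], [v_5,v_6]

giving chain groups C_0 ≅ Z^7, C_1 ≅ Z^9.

Boundary ∂_1: C_1 → C_0 maps an edge to its endpoints' difference, ∂[p,q] = q − p.
This gives a 7×9 integer matrix of rank 6; reducing to Smith normal form yields diagonal entries (1,1,1,1,1,1).

Computing H_k = (kernel of ∂_k) / (image of ∂_{k+1}):

  H_0: rank C_0 − rank ∂_1 = 7 − 6 = 1, and the invariant factors of ∂_1 are all 1, so H_0 ≅ Z.
  H_1: rank ker ∂_1 − rank ∂_2 = (9 − 6) − 0 = 3, and there is no ∂_2, so H_1 ≅ Z^3.

H_0 = Z,  H_1 = Z^3.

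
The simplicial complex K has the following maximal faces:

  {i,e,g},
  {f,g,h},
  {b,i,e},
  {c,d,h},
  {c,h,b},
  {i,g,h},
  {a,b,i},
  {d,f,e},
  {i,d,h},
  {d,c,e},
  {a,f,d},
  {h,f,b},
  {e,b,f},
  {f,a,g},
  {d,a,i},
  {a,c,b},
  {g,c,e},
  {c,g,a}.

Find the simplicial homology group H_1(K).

H_1 = Z^2.

Order the vertices as a < b < c < d < e < f < g < h < i. Listing each simplex with vertices in this order, K has dimension 2 with simplices:

  0-simplices (9): a, b, c, d, e, f, g, h, i
  1-simplices (27): ab, ac, ad, af, ag, ai, bc, be, bf, bh, bi, cd, ce, cg, ch, de, df, dh, di, ef, eg, ei, fg, fh, gh, gi, hi
  2-simplices (18): abc, abi, acg, adf, adi, afg, bch, bef, bei, bfh, cde, cdh, ceg, def, dhi, egi, fgh, ghi

Hence C_0 ≅ Z^9, C_1 ≅ Z^27, C_2 ≅ Z^18.

Boundary ∂_1: C_1 → C_0 sends each edge [p,q] (with p < q) to q − p.
The 9×27 boundary matrix has rank 8 and Smith normal form diag(1,1,1,1,1,1,1,1).

∂_2: C_2 → C_1 sends each 2-simplex [p,q,r] to [q,r] − [p,r] + [p,q]. For instance
  ∂dhi = hi − di + dh,
  ∂cdh = dh − ch + cd.
As a 27×18 matrix over Z this has rank 17, with invariant factors (1,1,1,1,1,1,1,1,1,1,1,1,1,1,1,1,1).

Now H_k = ker ∂_k / im ∂_{k+1}, so:

  H_1: rank ker ∂_1 − rank ∂_2 = (27 − 8) − 17 = 2, and the invariant factors of ∂_2 are all 1, so H_1 ≅ Z^2.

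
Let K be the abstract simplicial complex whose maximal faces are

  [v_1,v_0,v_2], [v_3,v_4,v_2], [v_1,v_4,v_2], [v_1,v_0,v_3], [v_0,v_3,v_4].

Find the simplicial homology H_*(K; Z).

We work with the vertex ordering v_0 < v_1 < v_2 < v_3 < v_4. The simplices of K, each written with vertices in increasing order, are:

  0-simplices (5): [v_0], [v_1], [v_2], [v_3], [v_4]
  1-simplices (10): [v_0,v_1], [v_0,v_2], [v_0,v_3], [v_0,v_4], [v_1,v_2], [v_1,v_3], [v_1,v_4], [v_2,v_3], [v_2,v_4], [v_3,v_4]
  2-simplices (5): [v_0,v_1,v_2], [v_0,v_1,v_3], [v_0,v_3,v_4], [v_1,v_2,v_4], [v_2,v_3,v_4]

so the chain groups are C_0 ≅ Z^5, C_1 ≅ Z^10, C_2 ≅ Z^5.

Boundary ∂_1: C_1 → C_0 is given by ∂[p,q] = [q] − [p].
This gives a 5×10 integer matrix of rank 4; reducing to Smith normal form yields diagonal entries (1,1,1,1).

Boundary ∂_2: C_2 → C_1 acts by ∂[p,q,r] = [q,r] − [p,r] + [p,q]. For instance
  ∂[v_0,v_1,v_3] = [v_1,v_3] − [v_0,v_3] + [v_0,v_1],
  ∂[v_0,v_3,v_4] = [v_3,v_4] − [v_0,v_4] + [v_0,v_3].
The 10×5 boundary matrix has rank 5 and Smith normal form diag(1,1,1,1,1).

From H_k ≅ ker(∂_k) / im(∂_{k+1}) we obtain:

  H_0: rank C_0 − rank ∂_1 = 5 − 4 = 1, and the invariant factors of ∂_1 are all 1, so H_0 ≅ Z.
  H_1: rank ker ∂_1 − rank ∂_2 = (10 − 4) − 5 = 1, and the invariant factors of ∂_2 are all 1, so H_1 ≅ Z.
  H_2: rank ker ∂_2 − rank ∂_3 = (5 − 5) − 0 = 0, and there is no ∂_3, so H_2 ≅ 0.

As a check, the Euler characteristic is 5 − 10 + 5 = 0, which agrees with 1 − 1 + 0 = 0.

H_0 = Z,  H_1 = Z,  H_2 = 0.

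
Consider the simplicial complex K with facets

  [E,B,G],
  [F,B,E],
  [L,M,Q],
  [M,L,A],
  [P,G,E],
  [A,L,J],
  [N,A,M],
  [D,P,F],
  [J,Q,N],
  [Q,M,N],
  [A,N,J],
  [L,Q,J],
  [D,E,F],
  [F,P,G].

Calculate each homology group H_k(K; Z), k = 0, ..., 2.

K has 12 vertices, 24 edges, 14 triangles.
rank ∂_0 = 0, rank ∂_1 = 10 ⇒ b_0 = 12 − 0 − 10 = 2; all invariant factors of ∂_1 are 1 so no torsion. So H_0 = Z^2.
rank ∂_1 = 10, rank ∂_2 = 13 ⇒ b_1 = 24 − 10 − 13 = 1; all invariant factors of ∂_2 are 1 so no torsion. So H_1 = Z.
rank ∂_2 = 13, rank ∂_3 = 0 ⇒ b_2 = 14 − 13 − 0 = 1. So H_2 = Z.

H_0 = Z^2,  H_1 = Z,  H_2 = Z.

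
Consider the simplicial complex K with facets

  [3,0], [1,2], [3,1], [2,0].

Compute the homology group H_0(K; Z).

H_0 = Z.

Take the total order 0 < 1 < 2 < 3 on the vertex set. Then K (dimension 1) consists of the simplices:

  0-simplices (4): [0], [1], [2], [3]
  1-simplices (4): [0,2], [0,3], [1,2], [1,3]

giving chain groups C_0 ≅ Z^4, C_1 ≅ Z^4.

The boundary map ∂_1: C_1 → C_0 is given by ∂[p,q] = [q] − [p].
The 4×4 boundary matrix has rank 3 and Smith normal form diag(1,1,1).

From H_k ≅ ker(∂_k) / im(∂_{k+1}) we obtain:

  H_0: rank C_0 − rank ∂_1 = 4 − 3 = 1, and the invariant factors of ∂_1 are all 1, so H_0 = Z.

(K is a triangulation of the circle S^1.)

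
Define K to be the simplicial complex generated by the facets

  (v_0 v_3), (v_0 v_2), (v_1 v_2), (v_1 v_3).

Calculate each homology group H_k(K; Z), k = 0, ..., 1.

Fix the vertex order v_0 < v_1 < v_2 < v_3 and write every simplex with vertices in increasing order. Then dim K = 1 and the simplices of K are:

  0-simplices (4): [v_0], [v_1], [v_2], [v_3]
  1-simplices (4): [v_0,v_2], [v_0,v_3], [v_1,v_2], [v_1,v_3]

so the chain groups are C_0 ≅ Z^4, C_1 ≅ Z^4.

∂_1: C_1 → C_0 is given by ∂[p,q] = [q] − [p]. For instance
  ∂[v_0,v_3] = [v_3] − [v_0].
The resulting 4×4 matrix has rank 3, and its Smith normal form has invariant factors (1,1,1).

From H_k ≅ ker(∂_k) / im(∂_{k+1}) we obtain:

  H_0: rank C_0 − rank ∂_1 = 4 − 3 = 1, and the invariant factors of ∂_1 are all 1, so H_0 = Z.
  H_1: rank ker ∂_1 − rank ∂_2 = (4 − 3) − 0 = 1, and there is no ∂_2, so H_1 = Z.

H_0 ≅ Z,  H_1 ≅ Z.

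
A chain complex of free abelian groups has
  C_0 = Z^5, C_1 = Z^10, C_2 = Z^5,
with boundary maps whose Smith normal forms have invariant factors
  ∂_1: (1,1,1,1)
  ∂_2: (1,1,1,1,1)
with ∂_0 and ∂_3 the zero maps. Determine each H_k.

H_0: b_0 = 5 − 0 − 4 = 1; torsion from ∂_1 factors > 1: none. So H_0 = Z.
H_1: b_1 = 10 − 4 − 5 = 1; torsion from ∂_2 factors > 1: none. So H_1 = Z.
H_2: b_2 = 5 − 5 − 0 = 0; torsion from ∂_3 factors > 1: none. So H_2 = 0.

H_0 = Z,  H_1 = Z,  H_2 = 0.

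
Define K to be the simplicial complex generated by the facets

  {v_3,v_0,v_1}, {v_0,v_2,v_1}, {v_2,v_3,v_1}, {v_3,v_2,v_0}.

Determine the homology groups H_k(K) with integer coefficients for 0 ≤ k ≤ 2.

Order the vertices as v_0 < v_1 < v_2 < v_3. Listing each simplex with vertices in this order, K has dimension 2 with simplices:

  0-simplices (4): [v_0], [v_1], [v_2], [v_3]
  1-simplices (6): [v_0,v_1], [v_0,v_2], [v_0,v_3], [v_1,v_2], [v_1,v_3], [v_2,v_3]
  2-simplices (4): [v_0,v_1,v_2], [v_0,v_1,v_3], [v_0,v_2,v_3], [v_1,v_2,v_3]

Hence C_0 ≅ Z^4, C_1 ≅ Z^6, C_2 ≅ Z^4.

The boundary map ∂_1: C_1 → C_0 sends each edge [p,q] (with p < q) to q − p.
The 4×6 boundary matrix has rank 3 and Smith normal form diag(1,1,1).

Boundary ∂_2: C_2 → C_1 sends each 2-simplex [p,q,r] to [q,r] − [p,r] + [p,q]. For instance
  ∂[v_1,v_2,v_3] = [v_2,v_3] − [v_1,v_3] + [v_1,v_2],
  ∂[v_0,v_1,v_2] = [v_1,v_2] − [v_0,v_2] + [v_0,v_1].
The resulting 6×4 matrix has rank 3, and its Smith normal form has invariant factors (1,1,1).

Computing H_k = (kernel of ∂_k) / (image of ∂_{k+1}):

  H_0: rank C_0 − rank ∂_1 = 4 − 3 = 1, and the invariant factors of ∂_1 are all 1, so H_0 = Z.
  H_1: rank ker ∂_1 − rank ∂_2 = (6 − 3) − 3 = 0, and the invariant factors of ∂_2 are all 1, so H_1 = 0.
  H_2: rank ker ∂_2 − rank ∂_3 = (4 − 3) − 0 = 1, and there is no ∂_3, so H_2 = Z.

(K is a triangulation of the 2-sphere S^2.)

H_0 ≅ Z,  H_1 = 0,  H_2 ≅ Z.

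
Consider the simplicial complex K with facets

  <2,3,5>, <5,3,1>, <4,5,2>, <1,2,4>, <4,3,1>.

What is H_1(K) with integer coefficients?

Fix the vertex order 1 < 2 < 3 < 4 < 5 and write every simplex with vertices in increasing order. Then dim K = 2 and the simplices of K are:

  0-simplices (5): [1], [2], [3], [4], [5]
  1-simplices (10): [1,2], [1,3], [1,4], [1,5], [2,3], [2,4], [2,5], [3,4], [3,5], [4,5]
  2-simplices (5): [1,2,4], [1,3,4], [1,3,5], [2,3,5], [2,4,5]

giving chain groups C_0 ≅ Z^5, C_1 ≅ Z^10, C_2 ≅ Z^5.

The boundary map ∂_1: C_1 → C_0 is given by ∂[p,q] = [q] − [p]. For instance
  ∂[1,2] = [2] − [1].
This gives a 5×10 integer matrix of rank 4; reducing to Smith normal form yields diagonal entries (1,1,1,1).

The boundary map ∂_2: C_2 → C_1 maps a triangle to the signed sum of its edges. For instance
  ∂[1,3,4] = [3,4] − [1,4] + [1,3],
  ∂[1,2,4] = [2,4] − [1,4] + [1,2].
The resulting 10×5 matrix has rank 5, and its Smith normal form has invariant factors (1,1,1,1,1).

Computing H_k = (kernel of ∂_k) / (image of ∂_{k+1}):

  H_1: rank ker ∂_1 − rank ∂_2 = (10 − 4) − 5 = 1, and the invariant factors of ∂_2 are all 1, so H_1 ≅ Z.

H_1 ≅ Z.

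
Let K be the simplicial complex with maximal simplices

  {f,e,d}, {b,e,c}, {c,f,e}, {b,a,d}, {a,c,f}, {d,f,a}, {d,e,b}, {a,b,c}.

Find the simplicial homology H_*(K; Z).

K has 6 vertices, 12 edges, 8 triangles.
rank ∂_0 = 0, rank ∂_1 = 5 ⇒ b_0 = 6 − 0 − 5 = 1; all invariant factors of ∂_1 are 1 so no torsion. So H_0 = Z.
rank ∂_1 = 5, rank ∂_2 = 7 ⇒ b_1 = 12 − 5 − 7 = 0; all invariant factors of ∂_2 are 1 so no torsion. So H_1 = 0.
rank ∂_2 = 7, rank ∂_3 = 0 ⇒ b_2 = 8 − 7 − 0 = 1. So H_2 = Z.

H_0 ≅ Z,  H_1 = 0,  H_2 ≅ Z.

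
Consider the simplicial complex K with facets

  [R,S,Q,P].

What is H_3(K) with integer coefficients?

Take the total order P < Q < R < S on the vertex set. Then K (dimension 3) consists of the simplices:

  0-simplices (4): P, Q, R, S
  1-simplices (6): PQ, PR, PS, QR, QS, RS
  2-simplices (4): PQR, PQS, PRS, QRS
  3-simplices (1): PQRS

giving chain groups C_0 ≅ Z^4, C_1 ≅ Z^6, C_2 ≅ Z^4, C_3 ≅ Z^1.

Boundary ∂_1: C_1 → C_0 maps an edge to its endpoints' difference, ∂[p,q] = q − p. For instance
  ∂PQ = Q − P.
This gives a 4×6 integer matrix of rank 3; reducing to Smith normal form yields diagonal entries (1,1,1).

Boundary ∂_2: C_2 → C_1 acts by ∂[p,q,r] = [q,r] − [p,r] + [p,q]. For instance
  ∂PRS = RS − PS + PR,
  ∂PQS = QS − PS + PQ.
As a 6×4 matrix over Z this has rank 3, with invariant factors (1,1,1).

Boundary ∂_3: C_3 → C_2 sends each 3-simplex σ to the alternating sum Σ_i (−1)^i (σ with its i-th vertex removed). For instance
  ∂PQRS = QRS − PRS + PQS − PQR.
The resulting 4×1 matrix has rank 1, and its Smith normal form has invariant factors (1).

Computing H_k = (kernel of ∂_k) / (image of ∂_{k+1}):

  H_3: rank ker ∂_3 − rank ∂_4 = (1 − 1) − 0 = 0, and there is no ∂_4, so H_3 ≅ 0.

(K is a triangulation of the 3-simplex.)

H_3 ≅ 0.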